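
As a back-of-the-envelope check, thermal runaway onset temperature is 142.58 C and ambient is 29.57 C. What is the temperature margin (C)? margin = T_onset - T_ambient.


Safety margin = 142.58 C - 29.57 C = 113.01 C

113.01 C


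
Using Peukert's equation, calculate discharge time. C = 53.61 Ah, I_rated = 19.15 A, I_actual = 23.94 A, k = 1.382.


t_rated = C / I_rated = 53.61 / 19.15 = 2.7995 hr
(I_rated/I)^k = (0.79992)^1.382 = 0.73453
t = t_rated * (I_rated/I)^k = 2.7995 * 0.73453 = 2.056 hr

2.056 hr


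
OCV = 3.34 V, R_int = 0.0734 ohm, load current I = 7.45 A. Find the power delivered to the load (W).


Step 1: V_terminal = OCV - I*R = 3.34 - 7.45 * 0.0734 = 2.7932 V
Step 2: P_out = V_terminal * I = 2.7932 * 7.45 = 20.81 W

20.81 W


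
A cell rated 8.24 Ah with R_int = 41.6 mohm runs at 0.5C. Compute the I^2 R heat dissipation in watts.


Convert: R = 41.6 mohm = 0.0416 ohm
Step 1: I = C_rate * capacity = 0.5 * 8.24 = 4.12 A
Step 2: Q = I^2 * R = 4.12^2 * 0.0416 = 16.974 * 0.0416 = 0.7061 W

0.7061 W


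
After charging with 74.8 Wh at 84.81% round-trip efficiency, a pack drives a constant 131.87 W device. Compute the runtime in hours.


Step 1: E_discharge = eta/100 * E_charge = 84.81/100 * 74.8 = 63.438 Wh
Step 2: t = E_discharge / P = 63.438 / 131.87 = 0.4811 hr

0.4811 hr


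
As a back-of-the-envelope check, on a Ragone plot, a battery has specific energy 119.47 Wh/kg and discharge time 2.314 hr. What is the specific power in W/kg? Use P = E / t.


P_specific = E / t = 119.47 / 2.314 = 51.63 W/kg

51.63 W/kg


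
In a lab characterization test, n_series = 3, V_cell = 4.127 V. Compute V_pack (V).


V_pack = n * V_cell = 3 * 4.127 = 12.381 V

12.381 V


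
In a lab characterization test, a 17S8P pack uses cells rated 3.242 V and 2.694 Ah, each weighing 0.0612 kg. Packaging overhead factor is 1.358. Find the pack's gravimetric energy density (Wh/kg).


Step 1: V_pack = 17 * 3.242 = 55.114 V
Step 2: C_pack = 8 * 2.694 = 21.552 Ah
Step 3: E_pack = V_pack * C_pack = 55.114 * 21.552 = 1187.8 Wh
Step 4: m_pack = 17 * 8 * 0.0612 * 1.358 = 11.303 kg
Step 5: ED = E_pack / m_pack = 1187.8 / 11.303 = 105.1 Wh/kg

105.1 Wh/kg


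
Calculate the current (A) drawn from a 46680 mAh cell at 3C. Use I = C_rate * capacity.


Convert: capacity = 46680 mAh = 46.68 Ah
At 3C: I = 3 * 46.68 Ah = 140.04 A

140.04 A


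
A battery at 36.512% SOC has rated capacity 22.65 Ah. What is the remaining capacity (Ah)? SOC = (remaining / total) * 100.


remaining = SOC / 100 * total = 36.512 / 100 * 22.65 = 8.270 Ah

8.270 Ah


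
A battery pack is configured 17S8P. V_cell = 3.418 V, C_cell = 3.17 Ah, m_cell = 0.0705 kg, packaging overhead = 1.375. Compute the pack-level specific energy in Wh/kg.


Step 1: V_pack = 17 * 3.418 = 58.106 V
Step 2: C_pack = 8 * 3.17 = 25.36 Ah
Step 3: E_pack = V_pack * C_pack = 58.106 * 25.36 = 1473.6 Wh
Step 4: m_pack = 17 * 8 * 0.0705 * 1.375 = 13.184 kg
Step 5: ED = E_pack / m_pack = 1473.6 / 13.184 = 111.8 Wh/kg

111.8 Wh/kg


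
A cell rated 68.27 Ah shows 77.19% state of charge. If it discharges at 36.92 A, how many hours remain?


Step 1: remaining = SOC/100 * C_total = 77.19/100 * 68.27 = 52.698 Ah
Step 2: t = remaining / I = 52.698 / 36.92 = 1.427 hr

1.427 hr


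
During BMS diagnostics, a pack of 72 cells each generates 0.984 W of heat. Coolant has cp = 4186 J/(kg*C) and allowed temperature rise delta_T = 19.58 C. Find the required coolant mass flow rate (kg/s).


Q_total = 72 * 0.984 = 70.848 W
m_dot = Q_total / (cp * dT) = 70.848 / (4186 * 19.58) = 8.644e-04 kg/s

8.644e-04 kg/s


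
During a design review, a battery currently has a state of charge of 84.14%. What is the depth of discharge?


DOD = 100 - SOC = 100 - 84.14 = 15.86%

15.86%


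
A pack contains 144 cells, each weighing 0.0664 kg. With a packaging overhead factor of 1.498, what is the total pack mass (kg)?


Cell mass sum = 144 * 0.0664 = 9.5616 kg
With overhead 1.498: m_pack = 9.5616 * 1.498 = 14.32 kg

14.32 kg


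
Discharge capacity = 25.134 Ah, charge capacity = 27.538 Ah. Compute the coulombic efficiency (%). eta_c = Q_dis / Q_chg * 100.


Coulombic efficiency = 25.134/27.538 * 100% = 91.27%

91.27%


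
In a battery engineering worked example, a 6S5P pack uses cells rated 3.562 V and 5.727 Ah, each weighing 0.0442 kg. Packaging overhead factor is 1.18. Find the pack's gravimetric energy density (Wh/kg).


Step 1: V_pack = 6 * 3.562 = 21.372 V
Step 2: C_pack = 5 * 5.727 = 28.635 Ah
Step 3: E_pack = V_pack * C_pack = 21.372 * 28.635 = 611.99 Wh
Step 4: m_pack = 6 * 5 * 0.0442 * 1.18 = 1.5647 kg
Step 5: ED = E_pack / m_pack = 611.99 / 1.5647 = 391.1 Wh/kg

391.1 Wh/kg


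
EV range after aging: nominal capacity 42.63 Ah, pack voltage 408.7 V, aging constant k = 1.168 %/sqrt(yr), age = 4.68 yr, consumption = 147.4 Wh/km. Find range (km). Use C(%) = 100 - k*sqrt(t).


Step 1: capacity retention = 100 - 1.168 * sqrt(4.68) = 100 - 1.168 * 2.1633 = 97.473%
Step 2: C_now = 42.63 * 97.473/100 = 41.553 Ah
Step 3: E_pack = V * C_now = 408.7 * 41.553 = 16983 Wh
Step 4: range = E_pack / consumption = 16983 / 147.4 = 115.2 km

115.2 km


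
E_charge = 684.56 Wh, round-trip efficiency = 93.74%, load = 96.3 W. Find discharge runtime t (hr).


Step 1: E_discharge = eta/100 * E_charge = 93.74/100 * 684.56 = 641.71 Wh
Step 2: t = E_discharge / P = 641.71 / 96.3 = 6.664 hr

6.664 hr


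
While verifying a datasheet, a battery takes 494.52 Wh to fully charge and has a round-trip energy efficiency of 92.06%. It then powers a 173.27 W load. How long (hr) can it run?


Step 1: E_discharge = eta/100 * E_charge = 92.06/100 * 494.52 = 455.26 Wh
Step 2: t = E_discharge / P = 455.26 / 173.27 = 2.627 hr

2.627 hr


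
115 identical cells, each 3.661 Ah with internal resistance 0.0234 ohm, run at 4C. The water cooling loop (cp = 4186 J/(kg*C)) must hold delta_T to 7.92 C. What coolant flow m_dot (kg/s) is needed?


Step 1: I = 4 * 3.661 = 14.644 A
Step 2: Q_cell = I^2 * R = 14.644^2 * 0.0234 = 5.0181 W
Step 3: Q_total = 115 * 5.0181 = 577.08 W
Step 4: m_dot = Q_total / (cp * dT) = 577.08 / (4186 * 7.92) = 0.01741 kg/s

0.01741 kg/s


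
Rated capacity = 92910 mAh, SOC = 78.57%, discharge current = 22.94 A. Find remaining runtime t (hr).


Convert: C_total = 92910 mAh = 92.91 Ah
Step 1: remaining = SOC/100 * C_total = 78.57/100 * 92.91 = 72.999 Ah
Step 2: t = remaining / I = 72.999 / 22.94 = 3.182 hr

3.182 hr


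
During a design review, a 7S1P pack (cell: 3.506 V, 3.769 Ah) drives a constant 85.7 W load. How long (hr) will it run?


Step 1: E_pack = Ns * V_cell * Np * C_cell = 7 * 3.506 * 1 * 3.769 = 92.499 Wh
Step 2: t = E_pack / P = 92.499 / 85.7 = 1.079 hr

1.079 hr


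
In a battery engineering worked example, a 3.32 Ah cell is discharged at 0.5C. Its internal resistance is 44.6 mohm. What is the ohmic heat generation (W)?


Convert: R = 44.6 mohm = 0.0446 ohm
Step 1: I = C_rate * capacity = 0.5 * 3.32 = 1.66 A
Step 2: Q = I^2 * R = 1.66^2 * 0.0446 = 2.7556 * 0.0446 = 0.1229 W

0.1229 W


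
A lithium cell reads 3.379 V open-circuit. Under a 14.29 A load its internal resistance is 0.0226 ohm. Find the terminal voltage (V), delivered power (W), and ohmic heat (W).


Step 1: V_terminal = OCV - I*R = 3.379 - 14.29 * 0.0226 = 3.056 V
Step 2: P_out = V_terminal * I = 3.056 * 14.29 = 43.67 W
Step 3: Q = I^2 * R = 14.29^2 * 0.0226 = 4.615 W

V=3.056 V, P=43.67 W, Q=4.615 W


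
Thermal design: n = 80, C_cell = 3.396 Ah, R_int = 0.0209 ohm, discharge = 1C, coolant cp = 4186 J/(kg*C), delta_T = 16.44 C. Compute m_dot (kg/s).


Step 1: I = 1 * 3.396 = 3.396 A
Step 2: Q_cell = I^2 * R = 3.396^2 * 0.0209 = 0.24104 W
Step 3: Q_total = 80 * 0.24104 = 19.283 W
Step 4: m_dot = Q_total / (cp * dT) = 19.283 / (4186 * 16.44) = 2.802e-04 kg/s

2.802e-04 kg/s


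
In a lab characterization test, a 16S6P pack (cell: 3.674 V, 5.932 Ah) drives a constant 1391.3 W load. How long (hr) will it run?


Step 1: E_pack = Ns * V_cell * Np * C_cell = 16 * 3.674 * 6 * 5.932 = 2092.2 Wh
Step 2: t = E_pack / P = 2092.2 / 1391.3 = 1.504 hr

1.504 hr


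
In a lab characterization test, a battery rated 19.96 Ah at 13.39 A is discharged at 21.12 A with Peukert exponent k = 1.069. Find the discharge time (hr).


t_rated = C / I_rated = 19.96 / 13.39 = 1.4907 hr
(I_rated/I)^k = (0.634)^1.069 = 0.61437
t = t_rated * (I_rated/I)^k = 1.4907 * 0.61437 = 0.9158 hr

0.9158 hr


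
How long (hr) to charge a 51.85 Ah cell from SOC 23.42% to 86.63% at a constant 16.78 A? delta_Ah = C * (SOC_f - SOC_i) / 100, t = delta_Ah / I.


Step 1: dSOC = 86.63% - 23.42% = 63.21%
Step 2: delta_Ah = 51.85 * 63.21 / 100 = 32.774 Ah
Step 3: t = 32.774 / 16.78 = 1.953 hr

1.953 hr


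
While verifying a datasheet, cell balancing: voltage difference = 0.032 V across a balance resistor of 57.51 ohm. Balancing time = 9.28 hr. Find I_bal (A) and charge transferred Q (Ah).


First, Ohm's law: I_bal = 0.032 V / 57.51 ohm = 5.5642e-04 A
Then Q = I * t = 5.5642e-04 A * 9.28 hr = 0.005164 Ah

I=5.5642e-04 A, Q=0.005164 Ah


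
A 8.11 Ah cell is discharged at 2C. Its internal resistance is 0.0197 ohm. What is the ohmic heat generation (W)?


Step 1: I = C_rate * capacity = 2 * 8.11 = 16.22 A
Step 2: Q = I^2 * R = 16.22^2 * 0.0197 = 263.09 * 0.0197 = 5.183 W

5.183 W


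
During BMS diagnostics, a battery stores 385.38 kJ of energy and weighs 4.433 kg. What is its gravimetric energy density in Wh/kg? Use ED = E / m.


Convert: E = 385.38 kJ = 107.05 Wh
ED = E / m = 107.05 / 4.433 = 24.15 Wh/kg

24.15 Wh/kg


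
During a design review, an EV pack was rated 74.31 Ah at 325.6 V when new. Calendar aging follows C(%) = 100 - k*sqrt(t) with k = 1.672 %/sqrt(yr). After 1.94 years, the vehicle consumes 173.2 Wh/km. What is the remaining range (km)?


Step 1: capacity retention = 100 - 1.672 * sqrt(1.94) = 100 - 1.672 * 1.3928 = 97.671%
Step 2: C_now = 74.31 * 97.671/100 = 72.579 Ah
Step 3: E_pack = V * C_now = 325.6 * 72.579 = 23632 Wh
Step 4: range = E_pack / consumption = 23632 / 173.2 = 136.4 km

136.4 km


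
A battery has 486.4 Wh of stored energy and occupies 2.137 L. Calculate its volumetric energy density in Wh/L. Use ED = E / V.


Volumetric ED = 486.4 Wh / 2.137 L = 227.6 Wh/L

227.6 Wh/L


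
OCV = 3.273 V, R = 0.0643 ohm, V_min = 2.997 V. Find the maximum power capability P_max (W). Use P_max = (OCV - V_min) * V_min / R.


dV = OCV - V_min = 0.276 V (so I_max = dV / R)
P_max = dV * V_min / R = 0.276 * 2.997 / 0.0643 = 12.86 W

12.86 W


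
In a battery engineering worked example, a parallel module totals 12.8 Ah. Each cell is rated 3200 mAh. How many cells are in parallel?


Convert: C_cell = 3200 mAh = 3.2 Ah
n = C_total / C_cell = 12.8 / 3.2 = 4

4


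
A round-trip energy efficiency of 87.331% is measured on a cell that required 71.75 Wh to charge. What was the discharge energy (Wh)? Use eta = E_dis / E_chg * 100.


E_dis = eta/100 * E_chg = 87.331/100 * 71.75 = 62.66 Wh

62.66 Wh


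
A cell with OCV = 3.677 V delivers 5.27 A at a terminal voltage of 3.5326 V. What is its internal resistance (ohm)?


R = (OCV - V) / I = (3.677 - 3.5326) / 5.27 = 0.02740 ohm

0.02740 ohm


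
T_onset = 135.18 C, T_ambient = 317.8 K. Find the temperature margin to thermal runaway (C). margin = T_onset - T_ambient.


Convert: T_ambient = 317.8 K = 44.65 C
margin = 135.18 - 44.65 = 90.53 C

90.53 C


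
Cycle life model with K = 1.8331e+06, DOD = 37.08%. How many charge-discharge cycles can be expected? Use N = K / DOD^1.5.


DOD^1.5 = 225.79
N = K / DOD^1.5 = 1.8331e+06 / 225.79 = 8119

8119 cycles


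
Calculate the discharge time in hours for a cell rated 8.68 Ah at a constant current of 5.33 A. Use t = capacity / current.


t = capacity / current = 8.68 / 5.33 = 1.629 hr

1.629 hr


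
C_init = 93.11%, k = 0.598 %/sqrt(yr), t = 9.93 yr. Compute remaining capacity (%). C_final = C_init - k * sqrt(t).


sqrt(t) = sqrt(9.93) = 3.1512
C_final = 93.11 - 0.598 * 3.1512 = 91.23%

91.23%


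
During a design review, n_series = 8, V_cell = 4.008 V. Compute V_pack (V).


V_pack = n * V_cell = 8 * 4.008 = 32.064 V

32.064 V


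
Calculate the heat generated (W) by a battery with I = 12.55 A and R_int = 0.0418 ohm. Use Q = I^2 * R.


Q = I^2 * R = 12.55^2 * 0.0418 = 6.584 W

6.584 W


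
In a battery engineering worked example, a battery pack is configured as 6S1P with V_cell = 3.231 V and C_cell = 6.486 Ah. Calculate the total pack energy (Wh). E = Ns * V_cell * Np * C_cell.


V_pack = 6 * 3.231 = 19.386 V
C_pack = 1 * 6.486 = 6.486 Ah
E = V_pack * C_pack = 19.386 * 6.486 = 125.7 Wh

125.7 Wh


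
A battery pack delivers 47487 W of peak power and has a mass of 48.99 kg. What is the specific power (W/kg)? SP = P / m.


Specific power = 47487 W / 48.99 kg = 969.3 W/kg

969.3 W/kg


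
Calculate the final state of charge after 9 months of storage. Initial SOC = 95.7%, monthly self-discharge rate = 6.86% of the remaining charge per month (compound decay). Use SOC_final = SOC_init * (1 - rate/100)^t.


decay = (1 - 6.86/100)^9 = 0.5275
SOC_final = 95.7 * 0.5275 = 50.48%

50.48%


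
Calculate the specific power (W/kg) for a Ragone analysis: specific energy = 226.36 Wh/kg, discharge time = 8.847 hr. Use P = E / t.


P_specific = E / t = 226.36 / 8.847 = 25.59 W/kg

25.59 W/kg


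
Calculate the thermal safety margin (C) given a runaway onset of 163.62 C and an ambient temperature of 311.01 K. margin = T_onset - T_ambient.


Convert: T_ambient = 311.01 K = 37.86 C
margin = 163.62 - 37.86 = 125.76 C

125.76 C


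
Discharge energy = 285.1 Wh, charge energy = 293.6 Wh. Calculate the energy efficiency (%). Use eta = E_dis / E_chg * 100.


Round-trip efficiency = 285.1/293.6 * 100% = 97.10%

97.10%


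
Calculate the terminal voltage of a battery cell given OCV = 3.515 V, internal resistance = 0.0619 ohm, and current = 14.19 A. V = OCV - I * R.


V = OCV - I*R = 3.515 - 14.19 * 0.0619 = 2.637 V

2.637 V


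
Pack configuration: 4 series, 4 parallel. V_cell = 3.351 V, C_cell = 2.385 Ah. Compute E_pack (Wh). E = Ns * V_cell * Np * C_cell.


E = Ns * Vcell * Np * Ccell = 4 * 3.351 * 4 * 2.385 = 127.9 Wh

127.9 Wh


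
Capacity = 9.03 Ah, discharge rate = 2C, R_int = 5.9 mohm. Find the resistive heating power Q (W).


Convert: R = 5.9 mohm = 0.0059 ohm
Step 1: I = C_rate * capacity = 2 * 9.03 = 18.06 A
Step 2: Q = I^2 * R = 18.06^2 * 0.0059 = 326.16 * 0.0059 = 1.924 W

1.924 W


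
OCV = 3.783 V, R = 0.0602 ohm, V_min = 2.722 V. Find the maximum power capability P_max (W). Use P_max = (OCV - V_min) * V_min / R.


dV = OCV - V_min = 1.061 V (so I_max = dV / R)
P_max = dV * V_min / R = 1.061 * 2.722 / 0.0602 = 47.97 W

47.97 W


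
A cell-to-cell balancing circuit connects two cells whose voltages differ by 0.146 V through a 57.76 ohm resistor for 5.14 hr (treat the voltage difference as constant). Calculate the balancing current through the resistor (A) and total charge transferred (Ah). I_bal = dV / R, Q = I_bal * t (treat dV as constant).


I_bal = dV / R = 0.146 / 57.76 = 0.0025277 A
Q = I_bal * t = 0.0025277 * 5.14 = 0.01299 Ah

I=0.0025277 A, Q=0.01299 Ah


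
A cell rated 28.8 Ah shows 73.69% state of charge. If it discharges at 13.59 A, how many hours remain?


Step 1: remaining = SOC/100 * C_total = 73.69/100 * 28.8 = 21.223 Ah
Step 2: t = remaining / I = 21.223 / 13.59 = 1.562 hr

1.562 hr


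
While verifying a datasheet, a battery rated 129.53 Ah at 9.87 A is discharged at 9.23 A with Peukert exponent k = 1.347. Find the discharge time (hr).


t_rated = C / I_rated = 129.53 / 9.87 = 13.124 hr
(I_rated/I)^k = (1.0693)^1.347 = 1.0945
t = t_rated * (I_rated/I)^k = 13.124 * 1.0945 = 14.36 hr

14.36 hr


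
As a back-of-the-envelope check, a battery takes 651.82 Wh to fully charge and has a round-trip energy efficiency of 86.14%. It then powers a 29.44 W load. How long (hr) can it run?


Step 1: E_discharge = eta/100 * E_charge = 86.14/100 * 651.82 = 561.48 Wh
Step 2: t = E_discharge / P = 561.48 / 29.44 = 19.07 hr

19.07 hr


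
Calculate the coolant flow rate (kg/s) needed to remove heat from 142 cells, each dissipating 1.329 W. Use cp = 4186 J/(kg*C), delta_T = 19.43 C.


Q_total = 142 * 1.329 = 188.72 W
m_dot = Q_total / (cp * dT) = 188.72 / (4186 * 19.43) = 0.002320 kg/s

0.002320 kg/s


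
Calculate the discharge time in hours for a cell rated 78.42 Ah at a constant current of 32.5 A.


Runtime = 78.42 Ah / 32.5 A = 2.413 hr

2.413 hr


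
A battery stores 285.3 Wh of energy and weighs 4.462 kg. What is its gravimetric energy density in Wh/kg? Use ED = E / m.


ED = E / m = 285.3 / 4.462 = 63.94 Wh/kg

63.94 Wh/kg


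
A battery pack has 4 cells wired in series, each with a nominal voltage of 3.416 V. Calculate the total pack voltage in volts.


V_pack = n * V_cell = 4 * 3.416 = 13.664 V

13.664 V


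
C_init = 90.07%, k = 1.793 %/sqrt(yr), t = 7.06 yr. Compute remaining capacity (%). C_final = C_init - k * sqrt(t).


Step 1: sqrt(7.06 yr) = 2.6571
Step 2: drop = 1.793 * 2.6571 = 4.7642
Step 3: C_final = 90.07 - 4.7642 = 85.31%

85.31%


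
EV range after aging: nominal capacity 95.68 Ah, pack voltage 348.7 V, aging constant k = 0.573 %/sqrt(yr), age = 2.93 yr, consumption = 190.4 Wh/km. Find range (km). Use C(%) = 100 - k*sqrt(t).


Step 1: capacity retention = 100 - 0.573 * sqrt(2.93) = 100 - 0.573 * 1.7117 = 99.019%
Step 2: C_now = 95.68 * 99.019/100 = 94.741 Ah
Step 3: E_pack = V * C_now = 348.7 * 94.741 = 33036 Wh
Step 4: range = E_pack / consumption = 33036 / 190.4 = 173.5 km

173.5 km


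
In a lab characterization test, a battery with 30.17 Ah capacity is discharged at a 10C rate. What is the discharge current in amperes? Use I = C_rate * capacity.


I = C_rate * capacity = 10 * 30.17 = 301.7 A

301.7 A


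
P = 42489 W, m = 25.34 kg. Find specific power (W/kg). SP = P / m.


SP = P / m = 42489 / 25.34 = 1677 W/kg

1677 W/kg


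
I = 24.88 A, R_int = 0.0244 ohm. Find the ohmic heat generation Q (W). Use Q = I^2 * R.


I^2 = 619.01
Q = 619.01 * 0.0244 = 15.10 W

15.10 W


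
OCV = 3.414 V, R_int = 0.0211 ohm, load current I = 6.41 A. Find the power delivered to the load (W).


Step 1: V_terminal = OCV - I*R = 3.414 - 6.41 * 0.0211 = 3.2787 V
Step 2: P_out = V_terminal * I = 3.2787 * 6.41 = 21.02 W

21.02 W


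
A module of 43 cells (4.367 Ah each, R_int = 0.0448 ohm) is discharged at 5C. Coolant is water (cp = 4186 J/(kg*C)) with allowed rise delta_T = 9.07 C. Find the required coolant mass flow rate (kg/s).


Step 1: I = 5 * 4.367 = 21.835 A
Step 2: Q_cell = I^2 * R = 21.835^2 * 0.0448 = 21.359 W
Step 3: Q_total = 43 * 21.359 = 918.44 W
Step 4: m_dot = Q_total / (cp * dT) = 918.44 / (4186 * 9.07) = 0.02419 kg/s

0.02419 kg/s


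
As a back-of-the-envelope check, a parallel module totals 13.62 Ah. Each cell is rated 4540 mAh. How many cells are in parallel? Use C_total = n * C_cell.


Convert: C_cell = 4540 mAh = 4.54 Ah
n = C_total / C_cell = 13.62 / 4.54 = 3

3


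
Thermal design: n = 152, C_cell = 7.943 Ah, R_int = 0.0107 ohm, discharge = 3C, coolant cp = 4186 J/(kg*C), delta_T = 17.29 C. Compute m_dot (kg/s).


Step 1: I = 3 * 7.943 = 23.829 A
Step 2: Q_cell = I^2 * R = 23.829^2 * 0.0107 = 6.0757 W
Step 3: Q_total = 152 * 6.0757 = 923.51 W
Step 4: m_dot = Q_total / (cp * dT) = 923.51 / (4186 * 17.29) = 0.01276 kg/s

0.01276 kg/s


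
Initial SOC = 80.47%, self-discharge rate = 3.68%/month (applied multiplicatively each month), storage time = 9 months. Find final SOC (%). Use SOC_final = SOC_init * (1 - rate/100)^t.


Monthly retention factor = 1 - 3.68/100 = 0.9632
Over 9 months: factor^9 = 0.71359
SOC_final = 80.47 * 0.71359 = 57.42%

57.42%


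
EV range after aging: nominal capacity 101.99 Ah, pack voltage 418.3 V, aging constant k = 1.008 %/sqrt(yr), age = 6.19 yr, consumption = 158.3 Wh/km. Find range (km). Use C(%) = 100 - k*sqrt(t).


Step 1: capacity retention = 100 - 1.008 * sqrt(6.19) = 100 - 1.008 * 2.488 = 97.492%
Step 2: C_now = 101.99 * 97.492/100 = 99.432 Ah
Step 3: E_pack = V * C_now = 418.3 * 99.432 = 41592 Wh
Step 4: range = E_pack / consumption = 41592 / 158.3 = 262.7 km

262.7 km


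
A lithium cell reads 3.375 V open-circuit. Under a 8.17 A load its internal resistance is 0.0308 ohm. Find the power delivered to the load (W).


Step 1: V_terminal = OCV - I*R = 3.375 - 8.17 * 0.0308 = 3.1234 V
Step 2: P_out = V_terminal * I = 3.1234 * 8.17 = 25.52 W

25.52 W


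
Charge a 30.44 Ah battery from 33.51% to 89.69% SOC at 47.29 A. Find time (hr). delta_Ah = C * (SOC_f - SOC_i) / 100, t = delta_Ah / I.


Step 1: dSOC = 89.69% - 33.51% = 56.18%
Step 2: delta_Ah = 30.44 * 56.18 / 100 = 17.101 Ah
Step 3: t = 17.101 / 47.29 = 0.3616 hr

0.3616 hr


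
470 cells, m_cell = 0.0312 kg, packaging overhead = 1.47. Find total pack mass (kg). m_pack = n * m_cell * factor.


m_pack = n * m_cell * overhead = 470 * 0.0312 * 1.47 = 21.56 kg

21.56 kg


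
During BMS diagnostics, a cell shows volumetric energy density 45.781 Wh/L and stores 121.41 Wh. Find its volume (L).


V = E / ED = 121.41 / 45.781 = 2.652 L

2.652 L


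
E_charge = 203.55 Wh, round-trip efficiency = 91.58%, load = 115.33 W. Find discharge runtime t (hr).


Step 1: E_discharge = eta/100 * E_charge = 91.58/100 * 203.55 = 186.41 Wh
Step 2: t = E_discharge / P = 186.41 / 115.33 = 1.616 hr

1.616 hr


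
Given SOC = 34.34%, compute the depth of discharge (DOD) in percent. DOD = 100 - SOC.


DOD = 100 - SOC = 100 - 34.34 = 65.66%

65.66%


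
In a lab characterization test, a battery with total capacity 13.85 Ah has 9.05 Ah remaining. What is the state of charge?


SOC = (remaining / total) * 100 = (9.05 / 13.85) * 100 = 65.34%

65.34%


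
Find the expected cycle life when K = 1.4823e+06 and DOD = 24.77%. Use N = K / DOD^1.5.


Step 1: DOD^1.5 = 24.77^1.5 = 123.28
Step 2: N = 1.4823e+06 / 123.28 = 12020 cycles

12020 cycles


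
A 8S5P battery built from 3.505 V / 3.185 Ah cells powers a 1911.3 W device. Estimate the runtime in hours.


Step 1: E_pack = Ns * V_cell * Np * C_cell = 8 * 3.505 * 5 * 3.185 = 446.54 Wh
Step 2: t = E_pack / P = 446.54 / 1911.3 = 0.2336 hr

0.2336 hr


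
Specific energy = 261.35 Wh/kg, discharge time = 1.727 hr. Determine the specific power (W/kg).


Specific power = 261.35 Wh/kg / 1.727 hr = 151.3 W/kg

151.3 W/kg


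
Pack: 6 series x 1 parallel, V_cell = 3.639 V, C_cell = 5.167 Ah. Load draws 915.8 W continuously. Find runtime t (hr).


Step 1: E_pack = Ns * V_cell * Np * C_cell = 6 * 3.639 * 1 * 5.167 = 112.82 Wh
Step 2: t = E_pack / P = 112.82 / 915.8 = 0.1232 hr

0.1232 hr


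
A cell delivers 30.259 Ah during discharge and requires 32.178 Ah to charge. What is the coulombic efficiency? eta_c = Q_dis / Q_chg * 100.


Coulombic efficiency = 30.259/32.178 * 100% = 94.04%

94.04%


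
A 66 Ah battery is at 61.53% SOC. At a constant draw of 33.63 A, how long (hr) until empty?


Step 1: remaining = SOC/100 * C_total = 61.53/100 * 66 = 40.61 Ah
Step 2: t = remaining / I = 40.61 / 33.63 = 1.208 hr

1.208 hr


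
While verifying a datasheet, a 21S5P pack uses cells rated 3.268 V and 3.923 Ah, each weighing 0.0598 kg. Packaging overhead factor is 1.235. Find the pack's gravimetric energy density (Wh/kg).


Step 1: V_pack = 21 * 3.268 = 68.628 V
Step 2: C_pack = 5 * 3.923 = 19.615 Ah
Step 3: E_pack = V_pack * C_pack = 68.628 * 19.615 = 1346.1 Wh
Step 4: m_pack = 21 * 5 * 0.0598 * 1.235 = 7.7546 kg
Step 5: ED = E_pack / m_pack = 1346.1 / 7.7546 = 173.6 Wh/kg

173.6 Wh/kg


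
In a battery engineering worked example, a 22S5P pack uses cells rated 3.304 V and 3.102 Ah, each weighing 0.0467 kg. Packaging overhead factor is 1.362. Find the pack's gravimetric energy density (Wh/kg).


Step 1: V_pack = 22 * 3.304 = 72.688 V
Step 2: C_pack = 5 * 3.102 = 15.51 Ah
Step 3: E_pack = V_pack * C_pack = 72.688 * 15.51 = 1127.4 Wh
Step 4: m_pack = 22 * 5 * 0.0467 * 1.362 = 6.9966 kg
Step 5: ED = E_pack / m_pack = 1127.4 / 6.9966 = 161.1 Wh/kg

161.1 Wh/kg


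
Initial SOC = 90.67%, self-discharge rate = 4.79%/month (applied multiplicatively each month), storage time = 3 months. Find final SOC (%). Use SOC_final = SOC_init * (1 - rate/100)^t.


decay = (1 - 4.79/100)^3 = 0.86307
SOC_final = 90.67 * 0.86307 = 78.25%

78.25%


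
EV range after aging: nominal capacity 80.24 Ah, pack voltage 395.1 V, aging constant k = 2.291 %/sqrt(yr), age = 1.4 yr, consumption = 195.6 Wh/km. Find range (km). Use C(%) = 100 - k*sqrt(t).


Step 1: capacity retention = 100 - 2.291 * sqrt(1.4) = 100 - 2.291 * 1.1832 = 97.289%
Step 2: C_now = 80.24 * 97.289/100 = 78.065 Ah
Step 3: E_pack = V * C_now = 395.1 * 78.065 = 30843 Wh
Step 4: range = E_pack / consumption = 30843 / 195.6 = 157.7 km

157.7 km


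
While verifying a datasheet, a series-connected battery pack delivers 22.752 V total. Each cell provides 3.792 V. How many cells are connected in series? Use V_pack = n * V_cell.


n = V_pack / V_cell = 22.752 / 3.792 = 6

6


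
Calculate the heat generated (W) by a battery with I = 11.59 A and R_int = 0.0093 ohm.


Q = I^2 * R = 11.59^2 * 0.0093 = 1.249 W

1.249 W


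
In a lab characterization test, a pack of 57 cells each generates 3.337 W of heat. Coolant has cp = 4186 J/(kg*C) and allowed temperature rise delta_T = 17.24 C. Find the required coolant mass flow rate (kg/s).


Q_total = 57 * 3.337 = 190.21 W
m_dot = Q_total / (cp * dT) = 190.21 / (4186 * 17.24) = 0.002636 kg/s

0.002636 kg/s


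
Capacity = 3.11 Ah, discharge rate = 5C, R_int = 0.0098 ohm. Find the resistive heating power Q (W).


Step 1: I = C_rate * capacity = 5 * 3.11 = 15.55 A
Step 2: Q = I^2 * R = 15.55^2 * 0.0098 = 241.8 * 0.0098 = 2.370 W

2.370 W


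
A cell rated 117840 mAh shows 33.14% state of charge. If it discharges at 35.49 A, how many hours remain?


Convert: C_total = 117840 mAh = 117.84 Ah
Step 1: remaining = SOC/100 * C_total = 33.14/100 * 117.84 = 39.052 Ah
Step 2: t = remaining / I = 39.052 / 35.49 = 1.100 hr

1.100 hr


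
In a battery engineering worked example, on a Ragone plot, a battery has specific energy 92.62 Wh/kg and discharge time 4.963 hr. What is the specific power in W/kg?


P_specific = E / t = 92.62 / 4.963 = 18.66 W/kg

18.66 W/kg


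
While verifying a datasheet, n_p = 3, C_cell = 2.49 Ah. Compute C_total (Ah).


C_total = 3 * 2.49 = 7.47 Ah

7.47 Ah


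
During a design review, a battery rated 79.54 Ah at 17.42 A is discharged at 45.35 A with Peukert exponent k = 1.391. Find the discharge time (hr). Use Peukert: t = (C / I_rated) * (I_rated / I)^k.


Step 1: t_rated = C / I_rated = 79.54 / 17.42 = 4.566 hr
Step 2: ratio = 17.42 / 45.35 = 0.38412
Step 3: ratio^k = 0.38412^1.391 = 0.26424
Step 4: t = t_rated * ratio^k = 4.566 * 0.26424 = 1.207 hr

1.207 hr


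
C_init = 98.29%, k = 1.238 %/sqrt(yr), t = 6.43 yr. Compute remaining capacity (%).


Step 1: sqrt(6.43 yr) = 2.5357
Step 2: drop = 1.238 * 2.5357 = 3.1392
Step 3: C_final = 98.29 - 3.1392 = 95.15%

95.15%


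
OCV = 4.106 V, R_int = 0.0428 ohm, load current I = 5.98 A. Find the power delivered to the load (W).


Step 1: V_terminal = OCV - I*R = 4.106 - 5.98 * 0.0428 = 3.8501 V
Step 2: P_out = V_terminal * I = 3.8501 * 5.98 = 23.02 W

23.02 W


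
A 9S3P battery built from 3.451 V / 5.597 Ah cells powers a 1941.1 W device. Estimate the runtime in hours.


Step 1: E_pack = Ns * V_cell * Np * C_cell = 9 * 3.451 * 3 * 5.597 = 521.51 Wh
Step 2: t = E_pack / P = 521.51 / 1941.1 = 0.2687 hr

0.2687 hr


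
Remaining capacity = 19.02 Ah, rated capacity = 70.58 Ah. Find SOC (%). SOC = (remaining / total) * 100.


SOC% = 19.02 / 70.58 * 100 = 26.95%

26.95%


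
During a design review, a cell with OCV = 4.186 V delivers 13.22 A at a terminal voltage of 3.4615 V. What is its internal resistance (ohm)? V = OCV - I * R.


R = (OCV - V) / I = (4.186 - 3.4615) / 13.22 = 0.05480 ohm

0.05480 ohm


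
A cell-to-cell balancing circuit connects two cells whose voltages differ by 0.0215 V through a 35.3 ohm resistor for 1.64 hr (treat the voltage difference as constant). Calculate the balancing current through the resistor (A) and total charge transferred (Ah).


First, Ohm's law: I_bal = 0.0215 V / 35.3 ohm = 6.0907e-04 A
Then Q = I * t = 6.0907e-04 A * 1.64 hr = 9.989e-04 Ah

I=6.0907e-04 A, Q=9.989e-04 Ah


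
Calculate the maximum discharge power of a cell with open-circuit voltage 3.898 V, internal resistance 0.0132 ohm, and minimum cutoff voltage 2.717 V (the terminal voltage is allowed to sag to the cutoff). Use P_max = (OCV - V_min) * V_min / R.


dV = OCV - V_min = 1.181 V (so I_max = dV / R)
P_max = dV * V_min / R = 1.181 * 2.717 / 0.0132 = 243.1 W

243.1 W


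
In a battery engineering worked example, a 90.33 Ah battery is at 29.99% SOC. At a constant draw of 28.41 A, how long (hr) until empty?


Step 1: remaining = SOC/100 * C_total = 29.99/100 * 90.33 = 27.09 Ah
Step 2: t = remaining / I = 27.09 / 28.41 = 0.9535 hr

0.9535 hr


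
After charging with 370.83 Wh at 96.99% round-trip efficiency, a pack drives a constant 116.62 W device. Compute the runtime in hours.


Step 1: E_discharge = eta/100 * E_charge = 96.99/100 * 370.83 = 359.67 Wh
Step 2: t = E_discharge / P = 359.67 / 116.62 = 3.084 hr

3.084 hr


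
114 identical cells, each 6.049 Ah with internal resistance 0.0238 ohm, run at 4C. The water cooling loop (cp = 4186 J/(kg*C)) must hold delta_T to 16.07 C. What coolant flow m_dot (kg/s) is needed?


Step 1: I = 4 * 6.049 = 24.196 A
Step 2: Q_cell = I^2 * R = 24.196^2 * 0.0238 = 13.934 W
Step 3: Q_total = 114 * 13.934 = 1588.5 W
Step 4: m_dot = Q_total / (cp * dT) = 1588.5 / (4186 * 16.07) = 0.02361 kg/s

0.02361 kg/s


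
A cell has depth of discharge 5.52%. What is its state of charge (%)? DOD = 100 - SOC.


SOC = 100 - DOD = 100 - 5.52 = 94.48%

94.48%


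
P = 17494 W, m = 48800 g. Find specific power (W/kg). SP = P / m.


Convert: m = 48800 g = 48.8 kg
Specific power = 17494 W / 48.8 kg = 358.5 W/kg

358.5 W/kg


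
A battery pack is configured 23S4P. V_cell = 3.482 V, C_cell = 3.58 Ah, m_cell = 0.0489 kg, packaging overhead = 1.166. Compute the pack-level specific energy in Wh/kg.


Step 1: V_pack = 23 * 3.482 = 80.086 V
Step 2: C_pack = 4 * 3.58 = 14.32 Ah
Step 3: E_pack = V_pack * C_pack = 80.086 * 14.32 = 1146.8 Wh
Step 4: m_pack = 23 * 4 * 0.0489 * 1.166 = 5.2456 kg
Step 5: ED = E_pack / m_pack = 1146.8 / 5.2456 = 218.6 Wh/kg

218.6 Wh/kg


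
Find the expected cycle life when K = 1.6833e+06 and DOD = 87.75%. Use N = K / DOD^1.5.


DOD^1.5 = 822
N = K / DOD^1.5 = 1.6833e+06 / 822 = 2048

2048 cycles


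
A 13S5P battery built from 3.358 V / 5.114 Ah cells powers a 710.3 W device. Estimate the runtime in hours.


Step 1: E_pack = Ns * V_cell * Np * C_cell = 13 * 3.358 * 5 * 5.114 = 1116.2 Wh
Step 2: t = E_pack / P = 1116.2 / 710.3 = 1.571 hr

1.571 hr


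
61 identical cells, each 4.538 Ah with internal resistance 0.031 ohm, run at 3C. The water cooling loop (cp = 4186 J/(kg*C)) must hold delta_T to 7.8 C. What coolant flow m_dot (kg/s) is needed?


Step 1: I = 3 * 4.538 = 13.614 A
Step 2: Q_cell = I^2 * R = 13.614^2 * 0.031 = 5.7456 W
Step 3: Q_total = 61 * 5.7456 = 350.48 W
Step 4: m_dot = Q_total / (cp * dT) = 350.48 / (4186 * 7.8) = 0.01073 kg/s

0.01073 kg/s


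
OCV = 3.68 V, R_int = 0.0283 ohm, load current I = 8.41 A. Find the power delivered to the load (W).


Step 1: V_terminal = OCV - I*R = 3.68 - 8.41 * 0.0283 = 3.442 V
Step 2: P_out = V_terminal * I = 3.442 * 8.41 = 28.95 W

28.95 W


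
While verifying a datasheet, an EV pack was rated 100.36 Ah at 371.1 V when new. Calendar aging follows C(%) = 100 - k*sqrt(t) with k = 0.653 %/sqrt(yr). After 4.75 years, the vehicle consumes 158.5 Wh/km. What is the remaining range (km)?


Step 1: capacity retention = 100 - 0.653 * sqrt(4.75) = 100 - 0.653 * 2.1794 = 98.577%
Step 2: C_now = 100.36 * 98.577/100 = 98.932 Ah
Step 3: E_pack = V * C_now = 371.1 * 98.932 = 36714 Wh
Step 4: range = E_pack / consumption = 36714 / 158.5 = 231.6 km

231.6 km


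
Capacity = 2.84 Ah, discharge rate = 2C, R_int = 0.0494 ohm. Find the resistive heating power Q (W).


Step 1: I = C_rate * capacity = 2 * 2.84 = 5.68 A
Step 2: Q = I^2 * R = 5.68^2 * 0.0494 = 32.262 * 0.0494 = 1.594 W

1.594 W


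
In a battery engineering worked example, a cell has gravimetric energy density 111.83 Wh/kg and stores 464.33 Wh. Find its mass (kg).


m = E / ED = 464.33 / 111.83 = 4.152 kg

4.152 kg


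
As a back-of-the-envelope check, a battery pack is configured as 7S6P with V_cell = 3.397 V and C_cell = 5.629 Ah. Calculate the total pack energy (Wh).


V_pack = 7 * 3.397 = 23.779 V
C_pack = 6 * 5.629 = 33.774 Ah
E = V_pack * C_pack = 23.779 * 33.774 = 803.1 Wh

803.1 Wh


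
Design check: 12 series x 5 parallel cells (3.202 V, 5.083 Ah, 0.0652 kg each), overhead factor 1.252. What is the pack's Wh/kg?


Step 1: V_pack = 12 * 3.202 = 38.424 V
Step 2: C_pack = 5 * 5.083 = 25.415 Ah
Step 3: E_pack = V_pack * C_pack = 38.424 * 25.415 = 976.55 Wh
Step 4: m_pack = 12 * 5 * 0.0652 * 1.252 = 4.8978 kg
Step 5: ED = E_pack / m_pack = 976.55 / 4.8978 = 199.4 Wh/kg

199.4 Wh/kg


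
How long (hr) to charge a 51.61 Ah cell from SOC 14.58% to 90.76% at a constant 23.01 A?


delta_Ah = 51.61 * (90.76 - 14.58) / 100 = 39.316 Ah
t = delta_Ah / I = 39.316 / 23.01 = 1.709 hr

1.709 hr


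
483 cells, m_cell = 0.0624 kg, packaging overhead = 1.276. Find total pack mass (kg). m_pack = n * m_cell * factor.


m_pack = n * m_cell * overhead = 483 * 0.0624 * 1.276 = 38.46 kg

38.46 kg


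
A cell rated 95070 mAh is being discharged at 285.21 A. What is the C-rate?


Convert: capacity = 95070 mAh = 95.07 Ah
Rearranging: C_rate = 285.21 / 95.07 = 3C

3C


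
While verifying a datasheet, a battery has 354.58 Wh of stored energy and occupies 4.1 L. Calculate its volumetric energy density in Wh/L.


ED = E / V = 354.58 / 4.1 = 86.48 Wh/L

86.48 Wh/L


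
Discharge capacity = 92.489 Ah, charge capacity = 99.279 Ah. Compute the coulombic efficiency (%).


eta_c = Q_dis / Q_chg * 100 = 92.489 / 99.279 * 100 = 93.16%

93.16%


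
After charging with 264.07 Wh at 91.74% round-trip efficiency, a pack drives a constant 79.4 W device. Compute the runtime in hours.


Step 1: E_discharge = eta/100 * E_charge = 91.74/100 * 264.07 = 242.26 Wh
Step 2: t = E_discharge / P = 242.26 / 79.4 = 3.051 hr

3.051 hr


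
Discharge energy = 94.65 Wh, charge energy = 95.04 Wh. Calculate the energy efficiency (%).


Round-trip efficiency = 94.65/95.04 * 100% = 99.59%

99.59%


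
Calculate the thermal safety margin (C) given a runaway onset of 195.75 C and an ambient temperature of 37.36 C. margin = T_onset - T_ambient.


margin = T_onset - T_ambient = 195.75 - 37.36 = 158.39 C

158.39 C


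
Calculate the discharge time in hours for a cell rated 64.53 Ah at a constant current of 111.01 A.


Runtime = 64.53 Ah / 111.01 A = 0.5813 hr

0.5813 hr


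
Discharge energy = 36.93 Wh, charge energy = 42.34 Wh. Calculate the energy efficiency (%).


eta_e = E_dis / E_chg * 100 = 36.93 / 42.34 * 100 = 87.22%

87.22%


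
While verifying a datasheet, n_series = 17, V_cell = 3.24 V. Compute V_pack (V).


Series voltages add: 17 * 3.24 V = 55.08 V

55.08 V


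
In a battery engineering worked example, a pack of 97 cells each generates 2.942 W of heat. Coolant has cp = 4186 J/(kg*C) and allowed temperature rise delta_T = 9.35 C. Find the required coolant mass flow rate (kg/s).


Q_total = 97 * 2.942 = 285.37 W
m_dot = Q_total / (cp * dT) = 285.37 / (4186 * 9.35) = 0.007291 kg/s

0.007291 kg/s


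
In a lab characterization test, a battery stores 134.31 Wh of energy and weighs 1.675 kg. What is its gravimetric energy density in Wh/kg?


Specific energy = 134.31 Wh / 1.675 kg = 80.19 Wh/kg

80.19 Wh/kg


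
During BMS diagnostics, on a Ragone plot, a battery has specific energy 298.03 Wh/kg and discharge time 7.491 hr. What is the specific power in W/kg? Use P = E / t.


Specific power = 298.03 Wh/kg / 7.491 hr = 39.79 W/kg

39.79 W/kg


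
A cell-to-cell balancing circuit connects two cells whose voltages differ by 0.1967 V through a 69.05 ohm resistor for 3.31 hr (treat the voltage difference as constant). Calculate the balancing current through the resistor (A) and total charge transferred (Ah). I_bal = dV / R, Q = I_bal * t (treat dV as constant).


First, Ohm's law: I_bal = 0.1967 V / 69.05 ohm = 0.0028487 A
Then Q = I * t = 0.0028487 A * 3.31 hr = 0.009429 Ah

I=0.0028487 A, Q=0.009429 Ah


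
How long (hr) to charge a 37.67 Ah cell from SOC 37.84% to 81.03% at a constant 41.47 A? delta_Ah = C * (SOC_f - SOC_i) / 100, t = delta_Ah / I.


delta_Ah = 37.67 * (81.03 - 37.84) / 100 = 16.27 Ah
t = delta_Ah / I = 16.27 / 41.47 = 0.3923 hr

0.3923 hr


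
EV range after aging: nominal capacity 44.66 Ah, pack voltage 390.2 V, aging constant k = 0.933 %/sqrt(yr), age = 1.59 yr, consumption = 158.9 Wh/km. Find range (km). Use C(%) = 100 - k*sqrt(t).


Step 1: capacity retention = 100 - 0.933 * sqrt(1.59) = 100 - 0.933 * 1.261 = 98.823%
Step 2: C_now = 44.66 * 98.823/100 = 44.134 Ah
Step 3: E_pack = V * C_now = 390.2 * 44.134 = 17221 Wh
Step 4: range = E_pack / consumption = 17221 / 158.9 = 108.4 km

108.4 km


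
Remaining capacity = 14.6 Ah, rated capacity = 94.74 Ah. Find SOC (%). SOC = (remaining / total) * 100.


SOC = (remaining / total) * 100 = (14.6 / 94.74) * 100 = 15.41%

15.41%


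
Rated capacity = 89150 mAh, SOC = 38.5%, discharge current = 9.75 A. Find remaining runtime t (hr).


Convert: C_total = 89150 mAh = 89.15 Ah
Step 1: remaining = SOC/100 * C_total = 38.5/100 * 89.15 = 34.323 Ah
Step 2: t = remaining / I = 34.323 / 9.75 = 3.520 hr

3.520 hr


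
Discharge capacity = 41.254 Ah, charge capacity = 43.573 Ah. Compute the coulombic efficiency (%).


Coulombic efficiency = 41.254/43.573 * 100% = 94.68%

94.68%


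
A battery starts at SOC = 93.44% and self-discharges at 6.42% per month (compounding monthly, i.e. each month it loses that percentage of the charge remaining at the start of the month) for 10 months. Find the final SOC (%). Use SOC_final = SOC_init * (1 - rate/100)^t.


decay = (1 - 6.42/100)^10 = 0.51503
SOC_final = 93.44 * 0.51503 = 48.12%

48.12%


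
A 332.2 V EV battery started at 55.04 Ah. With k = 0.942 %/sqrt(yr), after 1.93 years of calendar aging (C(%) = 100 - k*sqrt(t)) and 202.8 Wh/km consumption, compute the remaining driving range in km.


Step 1: capacity retention = 100 - 0.942 * sqrt(1.93) = 100 - 0.942 * 1.3892 = 98.691%
Step 2: C_now = 55.04 * 98.691/100 = 54.32 Ah
Step 3: E_pack = V * C_now = 332.2 * 54.32 = 18045 Wh
Step 4: range = E_pack / consumption = 18045 / 202.8 = 88.98 km

88.98 km


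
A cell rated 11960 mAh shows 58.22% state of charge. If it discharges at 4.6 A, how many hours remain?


Convert: C_total = 11960 mAh = 11.96 Ah
Step 1: remaining = SOC/100 * C_total = 58.22/100 * 11.96 = 6.9631 Ah
Step 2: t = remaining / I = 6.9631 / 4.6 = 1.514 hr

1.514 hr


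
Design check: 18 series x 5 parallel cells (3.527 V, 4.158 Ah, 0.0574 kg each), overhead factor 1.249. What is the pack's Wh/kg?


Step 1: V_pack = 18 * 3.527 = 63.486 V
Step 2: C_pack = 5 * 4.158 = 20.79 Ah
Step 3: E_pack = V_pack * C_pack = 63.486 * 20.79 = 1319.9 Wh
Step 4: m_pack = 18 * 5 * 0.0574 * 1.249 = 6.4523 kg
Step 5: ED = E_pack / m_pack = 1319.9 / 6.4523 = 204.6 Wh/kg

204.6 Wh/kg


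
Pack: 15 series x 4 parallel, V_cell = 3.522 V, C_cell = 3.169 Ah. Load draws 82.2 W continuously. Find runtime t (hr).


Step 1: E_pack = Ns * V_cell * Np * C_cell = 15 * 3.522 * 4 * 3.169 = 669.67 Wh
Step 2: t = E_pack / P = 669.67 / 82.2 = 8.147 hr

8.147 hr
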